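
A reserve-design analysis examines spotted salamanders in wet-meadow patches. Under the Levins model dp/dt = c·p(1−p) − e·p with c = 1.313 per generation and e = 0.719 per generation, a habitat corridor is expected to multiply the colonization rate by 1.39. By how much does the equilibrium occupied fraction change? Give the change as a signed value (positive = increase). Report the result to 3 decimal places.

Before: p* = 1 − 0.719/1.313 = 0.4524.
After the change, c = 1.82507, e = 0.719, so p* = 1 − 0.719/1.82507 = 0.6060.
Δp* = 0.6060 − 0.4524 = +0.1536.

0.154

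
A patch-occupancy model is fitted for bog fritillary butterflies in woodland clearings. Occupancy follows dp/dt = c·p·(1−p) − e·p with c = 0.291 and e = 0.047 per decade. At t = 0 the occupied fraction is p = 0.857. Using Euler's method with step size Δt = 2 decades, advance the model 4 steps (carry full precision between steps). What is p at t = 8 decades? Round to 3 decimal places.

Update rule: p ← p + [c·p·(1−p) − e·p]·Δt with Δt = 2.
p: 0.85700 → 0.84777  (Δp = -0.00923)
p: 0.84777 → 0.84319  (Δp = -0.00458)
p: 0.84319 → 0.84088  (Δp = -0.00231)
p: 0.84088 → 0.83971  (Δp = -0.00117)

0.840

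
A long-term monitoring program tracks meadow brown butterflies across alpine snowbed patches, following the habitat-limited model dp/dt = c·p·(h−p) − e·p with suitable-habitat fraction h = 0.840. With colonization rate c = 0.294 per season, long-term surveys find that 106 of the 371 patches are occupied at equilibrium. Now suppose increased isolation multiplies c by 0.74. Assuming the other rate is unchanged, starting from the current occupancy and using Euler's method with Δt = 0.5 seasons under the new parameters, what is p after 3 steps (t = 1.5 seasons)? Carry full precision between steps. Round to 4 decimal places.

Observed p* = 106/371 = 0.28571.
Balance c(h−p*) = e gives e = 0.294×(0.84 − 0.28571) = 0.16296.
Starting from p₀ = 0.28571; update p ← p + (dp/dt)·Δt with the new parameters.
p: 0.28571 → 0.27966  (Δp = -0.00605)
p: 0.27966 → 0.27392  (Δp = -0.00574)
p: 0.27392 → 0.26847  (Δp = -0.00545)

0.2685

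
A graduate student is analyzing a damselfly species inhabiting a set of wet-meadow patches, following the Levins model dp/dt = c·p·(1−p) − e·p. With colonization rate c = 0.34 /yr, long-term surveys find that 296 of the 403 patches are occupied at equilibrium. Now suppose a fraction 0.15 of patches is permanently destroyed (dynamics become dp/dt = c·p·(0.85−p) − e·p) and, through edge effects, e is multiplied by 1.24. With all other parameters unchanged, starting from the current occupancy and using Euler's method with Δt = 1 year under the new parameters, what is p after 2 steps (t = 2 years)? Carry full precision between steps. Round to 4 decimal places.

Observed p* = 296/403 = 0.73449.
Balance c(1−p*) = e gives e = 0.34×(1 − 0.73449) = 0.09027.
Starting from p₀ = 0.73449; update p ← p + (dp/dt)·Δt with the new parameters.
p: 0.73449 → 0.68112  (Δp = -0.05337)
p: 0.68112 → 0.64399  (Δp = -0.03713)

0.6440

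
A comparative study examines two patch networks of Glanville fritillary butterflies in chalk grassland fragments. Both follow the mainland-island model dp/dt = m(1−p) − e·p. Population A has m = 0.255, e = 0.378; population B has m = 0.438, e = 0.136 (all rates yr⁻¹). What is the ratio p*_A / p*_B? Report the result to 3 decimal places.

A: p*_A = m/(m+e) = 0.255/0.6330 = 0.4028.
B: p*_B = 0.438/0.5740 = 0.7631.
p*_A / p*_B = 0.4028/0.7631 = 0.5279.

0.528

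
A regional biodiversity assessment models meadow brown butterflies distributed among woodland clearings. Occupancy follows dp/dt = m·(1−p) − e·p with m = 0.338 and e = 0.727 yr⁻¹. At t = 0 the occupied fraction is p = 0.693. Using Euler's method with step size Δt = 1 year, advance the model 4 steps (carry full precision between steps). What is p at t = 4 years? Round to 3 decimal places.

Update rule: p ← p + [m·(1−p) − e·p]·Δt with Δt = 1.
t = 1: p = 0.69300 + (-0.40004) = 0.29296
t = 2: p = 0.29296 + (+0.02600) = 0.31896
t = 3: p = 0.31896 + (-0.00169) = 0.31727
t = 4: p = 0.31727 + (+0.00011) = 0.31738

0.317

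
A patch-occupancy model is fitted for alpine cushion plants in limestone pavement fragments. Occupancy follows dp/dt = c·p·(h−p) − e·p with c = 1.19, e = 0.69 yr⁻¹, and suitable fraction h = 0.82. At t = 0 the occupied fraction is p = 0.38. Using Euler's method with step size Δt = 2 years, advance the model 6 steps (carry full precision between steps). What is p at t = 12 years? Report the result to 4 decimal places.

0.2403

Update rule: p ← p + [c·p·(h−p) − e·p]·Δt with Δt = 2.
step 1: Δp = -0.12646, p = 0.25354
step 2: Δp = -0.00807, p = 0.24547
step 3: Δp = -0.00310, p = 0.24237
step 4: Δp = -0.00127, p = 0.24110
step 5: Δp = -0.00054, p = 0.24057
step 6: Δp = -0.00023, p = 0.24034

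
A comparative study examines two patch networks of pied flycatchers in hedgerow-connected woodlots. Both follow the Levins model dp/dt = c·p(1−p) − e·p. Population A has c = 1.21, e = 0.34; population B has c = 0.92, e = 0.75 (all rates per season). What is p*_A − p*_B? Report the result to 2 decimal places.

0.53

A: p*_A = 1 − 0.34/1.21 = 0.7190.
B: p*_B = 1 − 0.75/0.92 = 0.1848.
p*_A − p*_B = 0.7190 − 0.1848 = 0.5342.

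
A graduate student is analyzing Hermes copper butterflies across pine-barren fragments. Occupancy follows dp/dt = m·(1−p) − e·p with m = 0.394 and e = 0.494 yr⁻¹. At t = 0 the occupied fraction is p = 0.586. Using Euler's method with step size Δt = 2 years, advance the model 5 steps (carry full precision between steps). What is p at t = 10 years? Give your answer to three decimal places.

0.404

Update rule: p ← p + [m·(1−p) − e·p]·Δt with Δt = 2.
t = 2: p = 0.58600 + (-0.25274) = 0.33326
t = 4: p = 0.33326 + (+0.19612) = 0.52939
t = 6: p = 0.52939 + (-0.15219) = 0.37720
t = 8: p = 0.37720 + (+0.11810) = 0.49530
t = 10: p = 0.49530 + (-0.09165) = 0.40365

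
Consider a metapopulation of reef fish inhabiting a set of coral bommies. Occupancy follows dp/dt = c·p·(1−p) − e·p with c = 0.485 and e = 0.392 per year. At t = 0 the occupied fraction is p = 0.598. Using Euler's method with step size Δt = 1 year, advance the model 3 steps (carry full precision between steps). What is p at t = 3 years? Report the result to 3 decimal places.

0.369

Update rule: p ← p + [c·p·(1−p) − e·p]·Δt with Δt = 1.
t = 1: p = 0.59800 + (-0.11782) = 0.48018
t = 2: p = 0.48018 + (-0.06717) = 0.41301
t = 3: p = 0.41301 + (-0.04432) = 0.36869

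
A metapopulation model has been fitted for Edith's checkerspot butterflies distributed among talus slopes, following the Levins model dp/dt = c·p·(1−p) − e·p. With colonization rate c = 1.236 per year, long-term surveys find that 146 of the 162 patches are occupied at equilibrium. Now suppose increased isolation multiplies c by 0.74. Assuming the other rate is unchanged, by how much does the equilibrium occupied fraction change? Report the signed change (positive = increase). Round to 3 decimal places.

Observed p* = 146/162 = 0.90123.
Balance c(1−p*) = e gives e = 1.236×(1 − 0.90123) = 0.12208.
New p* = 1 − e/c = 1 − 0.12208/0.91464 = 0.86653.
Δp* = 0.86653 − 0.90123 = -0.03470.

-0.035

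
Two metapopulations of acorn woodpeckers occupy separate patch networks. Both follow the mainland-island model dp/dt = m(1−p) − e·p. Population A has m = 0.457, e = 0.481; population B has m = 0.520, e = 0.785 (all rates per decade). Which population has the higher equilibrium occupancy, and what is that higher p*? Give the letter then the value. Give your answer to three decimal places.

A: p*_A = m/(m+e) = 0.457/0.9380 = 0.4872.
B: p*_B = 0.520/1.3050 = 0.3985.
A is higher at 0.4872.

A, 0.487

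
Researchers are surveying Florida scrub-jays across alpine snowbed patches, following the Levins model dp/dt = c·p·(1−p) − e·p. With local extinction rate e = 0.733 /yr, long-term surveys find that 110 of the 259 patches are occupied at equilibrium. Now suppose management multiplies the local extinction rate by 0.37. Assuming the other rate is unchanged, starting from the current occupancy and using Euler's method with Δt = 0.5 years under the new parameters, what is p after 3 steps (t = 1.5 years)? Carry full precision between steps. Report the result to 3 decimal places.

Observed p* = 110/259 = 0.42471.
Balance c(1−p*) = e gives c = e/(1 − 0.42471) = 0.733/0.57529 = 1.27414.
Starting from p₀ = 0.42471; update p ← p + (dp/dt)·Δt with the new parameters.
p: 0.42471 → 0.52277  (Δp = +0.09806)
p: 0.52277 → 0.61082  (Δp = +0.08805)
p: 0.61082 → 0.67943  (Δp = +0.06861)

0.679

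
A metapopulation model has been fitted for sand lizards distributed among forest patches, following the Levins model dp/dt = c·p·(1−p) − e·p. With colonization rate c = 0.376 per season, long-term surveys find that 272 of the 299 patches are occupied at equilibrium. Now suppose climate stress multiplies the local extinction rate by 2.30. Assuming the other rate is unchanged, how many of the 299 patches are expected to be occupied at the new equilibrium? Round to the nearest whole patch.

Observed p* = 272/299 = 0.90970.
Balance c(1−p*) = e gives e = 0.376×(1 − 0.90970) = 0.03395.
New p* = 1 − e/c = 1 − 0.07809/0.37600 = 0.79231.
Expected occupied = 299 × 0.79231 = 236.90 ≈ 237.

237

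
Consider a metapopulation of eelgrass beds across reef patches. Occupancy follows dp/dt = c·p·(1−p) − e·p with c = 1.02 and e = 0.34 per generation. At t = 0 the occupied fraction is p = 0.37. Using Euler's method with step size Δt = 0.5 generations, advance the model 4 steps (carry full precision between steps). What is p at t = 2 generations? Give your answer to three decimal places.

Update rule: p ← p + [c·p·(1−p) − e·p]·Δt with Δt = 0.5.
t = 0.5: p = 0.37000 + (+0.05598) = 0.42598
t = 1: p = 0.42598 + (+0.05229) = 0.47827
t = 1.5: p = 0.47827 + (+0.04595) = 0.52422
t = 2: p = 0.52422 + (+0.03808) = 0.56231

0.562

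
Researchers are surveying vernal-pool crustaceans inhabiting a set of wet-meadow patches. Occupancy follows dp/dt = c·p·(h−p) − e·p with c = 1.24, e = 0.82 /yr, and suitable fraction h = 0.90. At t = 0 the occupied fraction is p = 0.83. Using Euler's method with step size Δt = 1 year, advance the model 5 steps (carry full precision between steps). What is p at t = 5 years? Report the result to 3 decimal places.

0.234

Update rule: p ← p + [c·p·(h−p) − e·p]·Δt with Δt = 1.
p: 0.83000 → 0.22144  (Δp = -0.60856)
p: 0.22144 → 0.22618  (Δp = +0.00474)
p: 0.22618 → 0.22970  (Δp = +0.00351)
p: 0.22970 → 0.23226  (Δp = +0.00257)
p: 0.23226 → 0.23412  (Δp = +0.00186)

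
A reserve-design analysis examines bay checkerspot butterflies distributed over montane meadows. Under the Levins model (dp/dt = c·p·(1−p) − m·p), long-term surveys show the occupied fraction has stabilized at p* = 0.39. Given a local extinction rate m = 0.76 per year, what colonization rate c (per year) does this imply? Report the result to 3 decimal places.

At equilibrium c(1−p*) = m, so c = m/(1−p*).
c = 0.76/(1 − 0.39) = 0.76/0.6100 = 1.2459.

1.246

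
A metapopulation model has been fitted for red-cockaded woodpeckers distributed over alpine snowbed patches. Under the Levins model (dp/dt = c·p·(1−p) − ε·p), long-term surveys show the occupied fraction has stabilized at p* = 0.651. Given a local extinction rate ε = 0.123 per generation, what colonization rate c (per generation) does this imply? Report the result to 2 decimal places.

0.35

At equilibrium c(1−p*) = ε, so c = ε/(1−p*).
c = 0.123/(1 − 0.651) = 0.123/0.3490 = 0.3524.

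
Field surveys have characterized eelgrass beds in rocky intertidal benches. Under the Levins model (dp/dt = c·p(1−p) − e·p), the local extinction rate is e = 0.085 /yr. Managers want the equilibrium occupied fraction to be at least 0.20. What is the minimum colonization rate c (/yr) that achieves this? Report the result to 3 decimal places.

0.106

p* = 1 − e/c ≥ 0.20 requires e/c ≤ 0.8000, i.e. c ≥ e/0.8000.
c_min = 0.085/0.8000 = 0.1062.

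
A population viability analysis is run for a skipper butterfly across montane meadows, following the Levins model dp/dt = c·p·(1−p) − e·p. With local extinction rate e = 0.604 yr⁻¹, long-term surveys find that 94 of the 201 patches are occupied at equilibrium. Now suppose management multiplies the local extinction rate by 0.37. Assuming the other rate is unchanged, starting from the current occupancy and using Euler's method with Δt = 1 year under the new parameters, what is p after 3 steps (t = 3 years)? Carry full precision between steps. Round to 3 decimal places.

0.797

Observed p* = 94/201 = 0.46766.
Balance c(1−p*) = e gives c = e/(1 − 0.46766) = 0.604/0.53234 = 1.13462.
Starting from p₀ = 0.46766; update p ← p + (dp/dt)·Δt with the new parameters.
t = 1: p = 0.46766 + (+0.17795) = 0.64562
t = 2: p = 0.64562 + (+0.11531) = 0.76093
t = 3: p = 0.76093 + (+0.03635) = 0.79728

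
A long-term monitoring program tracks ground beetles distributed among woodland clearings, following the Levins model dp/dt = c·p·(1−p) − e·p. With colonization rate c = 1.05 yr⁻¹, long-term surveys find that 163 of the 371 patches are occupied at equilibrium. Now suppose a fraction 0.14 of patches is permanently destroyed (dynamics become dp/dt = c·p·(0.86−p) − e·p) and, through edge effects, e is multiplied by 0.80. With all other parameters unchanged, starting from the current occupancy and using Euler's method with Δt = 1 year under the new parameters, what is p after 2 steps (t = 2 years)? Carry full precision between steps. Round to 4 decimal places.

Observed p* = 163/371 = 0.43935.
Balance c(1−p*) = e gives e = 1.05×(1 − 0.43935) = 0.58868.
Starting from p₀ = 0.43935; update p ← p + (dp/dt)·Δt with the new parameters.
p: 0.43935 → 0.42650  (Δp = -0.01286)
p: 0.42650 → 0.41977  (Δp = -0.00672)

0.4198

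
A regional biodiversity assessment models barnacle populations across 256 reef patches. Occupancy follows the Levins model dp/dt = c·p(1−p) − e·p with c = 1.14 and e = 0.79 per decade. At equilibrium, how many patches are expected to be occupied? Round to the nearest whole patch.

p* = 1 − e/c = 1 − 0.79/1.14 = 0.3070.
Expected occupied patches = N × p* = 256 × 0.3070 = 78.60 ≈ 79.

79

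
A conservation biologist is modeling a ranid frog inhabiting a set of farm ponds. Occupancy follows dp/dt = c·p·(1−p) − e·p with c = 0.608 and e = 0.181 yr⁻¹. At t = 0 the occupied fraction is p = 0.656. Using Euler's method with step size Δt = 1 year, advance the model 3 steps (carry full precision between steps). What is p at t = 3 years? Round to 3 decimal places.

0.693

Update rule: p ← p + [c·p·(1−p) − e·p]·Δt with Δt = 1.
p: 0.65600 → 0.67447  (Δp = +0.01847)
p: 0.67447 → 0.68588  (Δp = +0.01141)
p: 0.68588 → 0.69273  (Δp = +0.00685)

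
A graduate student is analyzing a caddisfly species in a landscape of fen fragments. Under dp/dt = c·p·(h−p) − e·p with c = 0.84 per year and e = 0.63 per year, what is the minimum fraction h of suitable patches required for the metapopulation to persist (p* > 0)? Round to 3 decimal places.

p* = h − e/c is positive only when h > e/c.
h_min = e/c = 0.63/0.84 = 0.7500.

0.750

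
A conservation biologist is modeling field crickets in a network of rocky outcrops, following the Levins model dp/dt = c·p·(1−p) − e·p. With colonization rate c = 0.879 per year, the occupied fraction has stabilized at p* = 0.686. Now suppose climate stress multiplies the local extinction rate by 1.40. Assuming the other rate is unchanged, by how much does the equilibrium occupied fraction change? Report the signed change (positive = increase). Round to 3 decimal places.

-0.126

Balance c(1−p*) = e gives e = 0.879×(1 − 0.68600) = 0.27601.
New p* = 1 − e/c = 1 − 0.38641/0.87900 = 0.56040.
Δp* = 0.56040 − 0.68600 = -0.12560.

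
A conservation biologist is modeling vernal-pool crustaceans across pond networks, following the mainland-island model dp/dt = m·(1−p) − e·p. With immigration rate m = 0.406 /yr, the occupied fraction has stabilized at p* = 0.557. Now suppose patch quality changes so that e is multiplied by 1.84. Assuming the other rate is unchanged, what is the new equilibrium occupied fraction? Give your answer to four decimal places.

0.4059

Balance m(1−p*) = e·p* gives e = m(1−p*)/p* = 0.406×0.44300/0.55700 = 0.32290.
New p* = m/(m+e) = 0.40600/(0.40600+0.59414) = 0.40594.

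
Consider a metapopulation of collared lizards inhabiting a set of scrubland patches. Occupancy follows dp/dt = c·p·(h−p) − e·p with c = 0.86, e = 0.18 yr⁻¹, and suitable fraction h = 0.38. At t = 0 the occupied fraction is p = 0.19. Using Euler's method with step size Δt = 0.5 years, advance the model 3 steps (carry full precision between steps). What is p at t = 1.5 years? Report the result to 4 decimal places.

0.1857

Update rule: p ← p + [c·p·(h−p) − e·p]·Δt with Δt = 0.5.
  1  |  dp/dt·Δt = -0.001577  |  p_1 = 0.188423
  2  |  dp/dt·Δt = -0.001436  |  p_2 = 0.186987
  3  |  dp/dt·Δt = -0.001310  |  p_3 = 0.185677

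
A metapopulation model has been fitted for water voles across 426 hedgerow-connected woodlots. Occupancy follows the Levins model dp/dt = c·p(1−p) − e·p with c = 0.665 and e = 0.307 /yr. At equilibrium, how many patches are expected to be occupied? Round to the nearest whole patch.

p* = 1 − e/c = 1 − 0.307/0.665 = 0.5383.
Expected occupied patches = N × p* = 426 × 0.5383 = 229.34 ≈ 229.

229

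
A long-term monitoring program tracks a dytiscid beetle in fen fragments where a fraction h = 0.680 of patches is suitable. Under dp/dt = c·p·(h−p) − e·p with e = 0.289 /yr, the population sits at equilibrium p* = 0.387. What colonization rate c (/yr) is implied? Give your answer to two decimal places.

At equilibrium c(h−p*) = e, so c = e/(h−p*).
c = 0.289/(0.680 − 0.387) = 0.289/0.2930 = 0.9863.

0.99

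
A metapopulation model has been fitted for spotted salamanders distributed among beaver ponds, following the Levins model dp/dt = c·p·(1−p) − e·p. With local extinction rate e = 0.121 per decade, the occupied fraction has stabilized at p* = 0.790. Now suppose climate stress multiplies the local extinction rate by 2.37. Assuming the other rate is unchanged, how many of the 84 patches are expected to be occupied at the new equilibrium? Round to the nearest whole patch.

Balance c(1−p*) = e gives c = e/(1 − 0.79000) = 0.121/0.21000 = 0.57619.
New p* = 1 − e/c = 1 − 0.28677/0.57619 = 0.50230.
Expected occupied = 84 × 0.50230 = 42.19 ≈ 42.

42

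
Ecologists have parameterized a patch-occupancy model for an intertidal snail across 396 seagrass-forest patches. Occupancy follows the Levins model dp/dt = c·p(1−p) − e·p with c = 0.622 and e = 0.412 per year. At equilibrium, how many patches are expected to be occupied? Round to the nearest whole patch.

134

p* = 1 − e/c = 1 − 0.412/0.622 = 0.3376.
Expected occupied patches = N × p* = 396 × 0.3376 = 133.70 ≈ 134.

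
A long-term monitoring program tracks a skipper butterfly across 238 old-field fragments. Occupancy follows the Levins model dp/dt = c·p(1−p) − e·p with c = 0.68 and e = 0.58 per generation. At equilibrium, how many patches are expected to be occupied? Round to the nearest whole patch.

p* = 1 − e/c = 1 − 0.58/0.68 = 0.1471.
Expected occupied patches = N × p* = 238 × 0.1471 = 35.00 ≈ 35.

35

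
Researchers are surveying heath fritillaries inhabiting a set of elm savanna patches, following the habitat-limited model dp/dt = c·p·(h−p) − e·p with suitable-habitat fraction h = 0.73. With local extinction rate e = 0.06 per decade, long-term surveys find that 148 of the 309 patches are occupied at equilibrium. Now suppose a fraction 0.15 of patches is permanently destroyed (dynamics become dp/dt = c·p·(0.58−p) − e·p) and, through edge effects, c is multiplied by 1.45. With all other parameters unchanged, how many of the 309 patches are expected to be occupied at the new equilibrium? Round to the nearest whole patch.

126

Observed p* = 148/309 = 0.47896.
Balance c(h−p*) = e gives c = e/(0.73 − 0.47896) = 0.06/0.25104 = 0.23901.
New p* = 0.58 − e/c = 0.58 − 0.06000/0.34656 = 0.40687.
Expected occupied = 309 × 0.40687 = 125.72 ≈ 126.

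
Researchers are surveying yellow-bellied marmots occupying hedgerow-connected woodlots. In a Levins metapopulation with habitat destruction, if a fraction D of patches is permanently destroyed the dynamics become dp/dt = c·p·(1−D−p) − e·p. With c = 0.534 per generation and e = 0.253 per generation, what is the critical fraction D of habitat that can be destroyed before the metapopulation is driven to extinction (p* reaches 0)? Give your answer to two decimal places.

The nontrivial equilibrium is p* = (1−D) − e/c; extinction occurs when this hits zero.
So D_crit = 1 − e/c = 1 − 0.253/0.534 = 1 − 0.4738 = 0.5262.
This equals the undisturbed p*, a classic result of Lande's extension.

0.53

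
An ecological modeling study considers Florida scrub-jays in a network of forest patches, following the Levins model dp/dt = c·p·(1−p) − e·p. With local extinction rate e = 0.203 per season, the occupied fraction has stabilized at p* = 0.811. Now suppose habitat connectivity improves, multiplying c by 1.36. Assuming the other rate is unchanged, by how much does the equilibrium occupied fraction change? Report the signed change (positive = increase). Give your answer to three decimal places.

0.050

Balance c(1−p*) = e gives c = e/(1 − 0.81100) = 0.203/0.18900 = 1.07407.
New p* = 1 − e/c = 1 − 0.20300/1.46074 = 0.86103.
Δp* = 0.86103 − 0.81100 = +0.05003.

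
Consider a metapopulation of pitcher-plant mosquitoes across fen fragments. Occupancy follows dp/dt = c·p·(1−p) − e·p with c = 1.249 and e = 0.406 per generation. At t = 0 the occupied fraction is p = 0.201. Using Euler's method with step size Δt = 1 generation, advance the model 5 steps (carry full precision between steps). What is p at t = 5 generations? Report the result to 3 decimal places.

Update rule: p ← p + [c·p·(1−p) − e·p]·Δt with Δt = 1.
step 1: Δp = +0.11898, p = 0.31998
step 2: Δp = +0.14186, p = 0.46184
step 3: Δp = +0.12292, p = 0.58477
step 4: Δp = +0.06586, p = 0.65063
step 5: Δp = +0.01976, p = 0.67038

0.670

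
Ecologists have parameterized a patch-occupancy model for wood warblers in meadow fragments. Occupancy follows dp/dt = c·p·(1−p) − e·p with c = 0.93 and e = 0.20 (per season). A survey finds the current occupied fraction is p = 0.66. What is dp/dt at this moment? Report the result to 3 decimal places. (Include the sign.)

Colonization term: c·p·(1−p) = 0.93×0.66×0.3400 = 0.20869.
Extinction term: e·p = 0.13200.
dp/dt = 0.20869 − 0.13200 = 0.07669.

0.077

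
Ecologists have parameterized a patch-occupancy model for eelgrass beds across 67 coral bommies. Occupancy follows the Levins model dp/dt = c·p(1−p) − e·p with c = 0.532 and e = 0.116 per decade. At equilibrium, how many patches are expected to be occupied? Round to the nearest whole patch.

52

p* = 1 − e/c = 1 − 0.116/0.532 = 0.7820.
Expected occupied patches = N × p* = 67 × 0.7820 = 52.39 ≈ 52.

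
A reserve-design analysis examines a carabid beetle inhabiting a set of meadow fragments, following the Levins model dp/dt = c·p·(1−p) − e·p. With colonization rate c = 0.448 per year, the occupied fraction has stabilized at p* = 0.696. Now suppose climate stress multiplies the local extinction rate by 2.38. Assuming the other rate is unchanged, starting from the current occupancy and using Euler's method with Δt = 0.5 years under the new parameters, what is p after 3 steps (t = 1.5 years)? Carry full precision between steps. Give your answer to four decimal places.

0.5410

Balance c(1−p*) = e gives e = 0.448×(1 − 0.69600) = 0.13619.
Starting from p₀ = 0.69600; update p ← p + (dp/dt)·Δt with the new parameters.
p: 0.69600 → 0.63060  (Δp = -0.06540)
p: 0.63060 → 0.58058  (Δp = -0.05002)
p: 0.58058 → 0.54103  (Δp = -0.03955)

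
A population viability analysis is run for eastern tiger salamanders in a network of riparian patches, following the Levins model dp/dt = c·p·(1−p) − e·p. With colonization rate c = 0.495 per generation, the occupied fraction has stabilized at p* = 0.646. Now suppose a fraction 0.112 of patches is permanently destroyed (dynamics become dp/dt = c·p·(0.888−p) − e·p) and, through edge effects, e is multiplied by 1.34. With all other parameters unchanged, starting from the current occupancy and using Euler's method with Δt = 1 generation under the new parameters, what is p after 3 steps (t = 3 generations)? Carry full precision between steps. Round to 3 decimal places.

Balance c(1−p*) = e gives e = 0.495×(1 − 0.64600) = 0.17523.
Starting from p₀ = 0.64600; update p ← p + (dp/dt)·Δt with the new parameters.
t = 1: p = 0.64600 + (-0.07430) = 0.57170
t = 2: p = 0.57170 + (-0.04473) = 0.52697
t = 3: p = 0.52697 + (-0.02956) = 0.49741

0.497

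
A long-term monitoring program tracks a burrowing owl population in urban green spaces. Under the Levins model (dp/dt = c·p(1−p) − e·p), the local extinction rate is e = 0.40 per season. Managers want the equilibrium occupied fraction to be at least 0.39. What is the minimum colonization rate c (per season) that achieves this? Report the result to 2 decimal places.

p* = 1 − e/c ≥ 0.39 requires e/c ≤ 0.6100, i.e. c ≥ e/0.6100.
c_min = 0.40/0.6100 = 0.6557.

0.66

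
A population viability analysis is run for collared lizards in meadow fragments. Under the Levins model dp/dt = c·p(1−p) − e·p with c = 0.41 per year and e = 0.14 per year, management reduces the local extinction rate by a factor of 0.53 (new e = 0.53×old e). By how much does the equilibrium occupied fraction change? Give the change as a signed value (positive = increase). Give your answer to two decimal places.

0.16

Before: p* = 1 − 0.14/0.41 = 0.6585.
After the change, c = 0.41, e = 0.0742, so p* = 1 − 0.0742/0.41 = 0.8190.
Δp* = 0.8190 − 0.6585 = +0.1605.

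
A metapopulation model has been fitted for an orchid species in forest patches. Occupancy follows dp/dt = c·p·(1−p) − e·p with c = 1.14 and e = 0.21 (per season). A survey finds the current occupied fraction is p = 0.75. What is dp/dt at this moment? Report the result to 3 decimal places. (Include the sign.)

Colonization term: c·p·(1−p) = 1.14×0.75×0.2500 = 0.21375.
Extinction term: e·p = 0.15750.
dp/dt = 0.21375 − 0.15750 = 0.05625.

0.056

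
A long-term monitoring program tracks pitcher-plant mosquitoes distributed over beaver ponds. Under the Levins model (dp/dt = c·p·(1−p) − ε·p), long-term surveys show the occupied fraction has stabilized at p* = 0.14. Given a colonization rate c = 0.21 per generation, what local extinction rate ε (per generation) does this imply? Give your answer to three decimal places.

At equilibrium c(1−p*) = ε.
ε = 0.21 × (1 − 0.14) = 0.21 × 0.8600 = 0.1806.

0.181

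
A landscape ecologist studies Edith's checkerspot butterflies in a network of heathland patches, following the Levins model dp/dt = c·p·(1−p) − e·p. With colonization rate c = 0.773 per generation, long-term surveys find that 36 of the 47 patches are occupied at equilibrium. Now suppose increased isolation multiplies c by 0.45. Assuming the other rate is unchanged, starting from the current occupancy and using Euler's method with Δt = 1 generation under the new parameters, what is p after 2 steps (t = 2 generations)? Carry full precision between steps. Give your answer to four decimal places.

0.6394

Observed p* = 36/47 = 0.76596.
Balance c(1−p*) = e gives e = 0.773×(1 − 0.76596) = 0.18091.
Starting from p₀ = 0.76596; update p ← p + (dp/dt)·Δt with the new parameters.
p: 0.76596 → 0.68974  (Δp = -0.07622)
p: 0.68974 → 0.63940  (Δp = -0.05035)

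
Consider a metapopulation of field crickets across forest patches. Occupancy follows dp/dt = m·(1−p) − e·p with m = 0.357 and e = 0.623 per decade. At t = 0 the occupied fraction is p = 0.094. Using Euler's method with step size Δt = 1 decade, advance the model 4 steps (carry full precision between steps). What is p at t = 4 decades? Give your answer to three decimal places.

0.364

Update rule: p ← p + [m·(1−p) − e·p]·Δt with Δt = 1.
p: 0.09400 → 0.35888  (Δp = +0.26488)
p: 0.35888 → 0.36418  (Δp = +0.00530)
p: 0.36418 → 0.36428  (Δp = +0.00011)
p: 0.36428 → 0.36429  (Δp = +0.00000)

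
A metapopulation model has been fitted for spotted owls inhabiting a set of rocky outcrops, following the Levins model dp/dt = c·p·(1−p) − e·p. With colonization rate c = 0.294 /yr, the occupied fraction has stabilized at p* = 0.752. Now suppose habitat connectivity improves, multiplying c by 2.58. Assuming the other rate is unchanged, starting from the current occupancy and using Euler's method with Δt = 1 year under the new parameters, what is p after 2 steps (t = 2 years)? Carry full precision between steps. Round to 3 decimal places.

Balance c(1−p*) = e gives e = 0.294×(1 − 0.75200) = 0.07291.
Starting from p₀ = 0.75200; update p ← p + (dp/dt)·Δt with the new parameters.
p: 0.75200 → 0.83863  (Δp = +0.08663)
p: 0.83863 → 0.88013  (Δp = +0.04150)

0.880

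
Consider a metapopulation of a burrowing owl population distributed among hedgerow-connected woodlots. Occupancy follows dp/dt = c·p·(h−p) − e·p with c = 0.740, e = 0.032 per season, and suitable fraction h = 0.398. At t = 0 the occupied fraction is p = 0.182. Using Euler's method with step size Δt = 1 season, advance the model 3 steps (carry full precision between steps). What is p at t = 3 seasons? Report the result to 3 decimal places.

Update rule: p ← p + [c·p·(h−p) − e·p]·Δt with Δt = 1.
t = 1: p = 0.18200 + (+0.02327) = 0.20527
t = 2: p = 0.20527 + (+0.02271) = 0.22797
t = 3: p = 0.22797 + (+0.02139) = 0.24936

0.249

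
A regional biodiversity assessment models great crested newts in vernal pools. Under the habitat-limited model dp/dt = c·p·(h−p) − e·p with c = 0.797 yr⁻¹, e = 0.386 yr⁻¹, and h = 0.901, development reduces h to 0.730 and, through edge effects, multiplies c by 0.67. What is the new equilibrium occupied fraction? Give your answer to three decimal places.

Before: p* = h − e/c = 0.901 − 0.386/0.797 = 0.901 − 0.4843 = 0.4167.
After: c = 0.53399, e = 0.386, h = 0.730; p* = 0.730 − 0.386/0.53399 = 0.0071.

0.007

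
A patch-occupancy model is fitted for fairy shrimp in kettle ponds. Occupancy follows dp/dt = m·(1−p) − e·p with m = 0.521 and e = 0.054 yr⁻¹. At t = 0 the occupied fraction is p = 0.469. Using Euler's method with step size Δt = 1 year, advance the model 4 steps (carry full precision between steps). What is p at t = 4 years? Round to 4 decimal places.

0.8918

Update rule: p ← p + [m·(1−p) − e·p]·Δt with Δt = 1.
  1  |  dp/dt·Δt = +0.251325  |  p_1 = 0.720325
  2  |  dp/dt·Δt = +0.106813  |  p_2 = 0.827138
  3  |  dp/dt·Δt = +0.045396  |  p_3 = 0.872534
  4  |  dp/dt·Δt = +0.019293  |  p_4 = 0.891827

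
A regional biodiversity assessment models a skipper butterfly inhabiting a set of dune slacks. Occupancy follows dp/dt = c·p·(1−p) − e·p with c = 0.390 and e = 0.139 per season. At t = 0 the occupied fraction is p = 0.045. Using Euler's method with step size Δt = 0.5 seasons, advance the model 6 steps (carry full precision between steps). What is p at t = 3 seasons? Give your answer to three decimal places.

0.086

Update rule: p ← p + [c·p·(1−p) − e·p]·Δt with Δt = 0.5.
step 1: Δp = +0.00525, p = 0.05025
step 2: Δp = +0.00581, p = 0.05607
step 3: Δp = +0.00642, p = 0.06249
step 4: Δp = +0.00708, p = 0.06957
step 5: Δp = +0.00779, p = 0.07736
step 6: Δp = +0.00854, p = 0.08590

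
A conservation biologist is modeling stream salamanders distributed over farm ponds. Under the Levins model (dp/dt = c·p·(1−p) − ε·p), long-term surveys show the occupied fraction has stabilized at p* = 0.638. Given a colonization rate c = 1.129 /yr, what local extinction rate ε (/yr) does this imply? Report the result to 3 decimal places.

0.409

At equilibrium c(1−p*) = ε.
ε = 1.129 × (1 − 0.638) = 1.129 × 0.3620 = 0.4087.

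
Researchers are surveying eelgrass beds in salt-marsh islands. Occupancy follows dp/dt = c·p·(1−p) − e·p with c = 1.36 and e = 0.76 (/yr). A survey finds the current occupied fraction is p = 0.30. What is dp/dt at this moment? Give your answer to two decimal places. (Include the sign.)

0.06

Colonization term: c·p·(1−p) = 1.36×0.30×0.7000 = 0.28560.
Extinction term: e·p = 0.22800.
dp/dt = 0.28560 − 0.22800 = 0.05760.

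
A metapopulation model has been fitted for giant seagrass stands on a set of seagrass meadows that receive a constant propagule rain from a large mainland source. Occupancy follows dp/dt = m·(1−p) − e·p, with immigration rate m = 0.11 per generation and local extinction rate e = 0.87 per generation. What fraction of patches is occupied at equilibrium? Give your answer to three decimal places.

Setting dp/dt = 0: m − m·p* = e·p*, so m = (m+e)·p*.
p* = m/(m+e) = 0.11/(0.11+0.87) = 0.11/0.9800 = 0.1122.

0.112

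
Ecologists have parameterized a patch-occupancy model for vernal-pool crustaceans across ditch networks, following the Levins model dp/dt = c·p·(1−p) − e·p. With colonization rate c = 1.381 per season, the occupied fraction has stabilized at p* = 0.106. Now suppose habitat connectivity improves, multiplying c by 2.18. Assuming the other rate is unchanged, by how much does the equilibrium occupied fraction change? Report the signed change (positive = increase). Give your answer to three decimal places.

Balance c(1−p*) = e gives e = 1.381×(1 − 0.10600) = 1.23461.
New p* = 1 − e/c = 1 − 1.23461/3.01058 = 0.58991.
Δp* = 0.58991 − 0.10600 = +0.48391.

0.484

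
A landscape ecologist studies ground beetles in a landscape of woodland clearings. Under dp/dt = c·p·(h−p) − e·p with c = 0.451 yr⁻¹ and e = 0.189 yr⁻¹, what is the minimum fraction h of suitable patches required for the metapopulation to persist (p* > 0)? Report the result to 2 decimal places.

p* = h − e/c is positive only when h > e/c.
h_min = e/c = 0.189/0.451 = 0.4191.

0.42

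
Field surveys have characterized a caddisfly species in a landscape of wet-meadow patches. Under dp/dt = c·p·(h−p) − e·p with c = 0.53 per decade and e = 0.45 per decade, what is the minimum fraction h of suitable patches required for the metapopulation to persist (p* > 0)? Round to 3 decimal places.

0.849

p* = h − e/c is positive only when h > e/c.
h_min = e/c = 0.45/0.53 = 0.8491.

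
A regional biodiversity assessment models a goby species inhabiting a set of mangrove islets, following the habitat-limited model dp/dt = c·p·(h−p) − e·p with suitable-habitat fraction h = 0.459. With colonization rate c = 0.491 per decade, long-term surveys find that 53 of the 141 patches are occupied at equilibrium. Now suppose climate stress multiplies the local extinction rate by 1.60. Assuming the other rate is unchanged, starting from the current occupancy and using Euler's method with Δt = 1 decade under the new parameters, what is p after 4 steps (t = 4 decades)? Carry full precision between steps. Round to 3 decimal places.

0.349

Observed p* = 53/141 = 0.37589.
Balance c(h−p*) = e gives e = 0.491×(0.459 − 0.37589) = 0.04081.
Starting from p₀ = 0.37589; update p ← p + (dp/dt)·Δt with the new parameters.
p: 0.37589 → 0.36668  (Δp = -0.00920)
p: 0.36668 → 0.35936  (Δp = -0.00732)
p: 0.35936 → 0.35348  (Δp = -0.00588)
p: 0.35348 → 0.34871  (Δp = -0.00477)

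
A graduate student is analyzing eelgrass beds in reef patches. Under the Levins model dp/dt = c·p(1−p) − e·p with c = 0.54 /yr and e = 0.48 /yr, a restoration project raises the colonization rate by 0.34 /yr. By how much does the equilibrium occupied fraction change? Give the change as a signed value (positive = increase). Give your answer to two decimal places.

0.34

Before: p* = 1 − 0.48/0.54 = 0.1111.
After the change, c = 0.88, e = 0.48, so p* = 1 − 0.48/0.88 = 0.4545.
Δp* = 0.4545 − 0.1111 = +0.3434.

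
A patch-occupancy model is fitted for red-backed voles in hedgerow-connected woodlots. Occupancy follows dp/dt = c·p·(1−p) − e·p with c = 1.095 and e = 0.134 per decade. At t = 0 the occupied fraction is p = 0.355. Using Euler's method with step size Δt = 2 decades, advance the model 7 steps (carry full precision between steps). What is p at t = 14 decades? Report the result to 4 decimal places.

Update rule: p ← p + [c·p·(1−p) − e·p]·Δt with Δt = 2.
t = 2: p = 0.35500 + (+0.40632) = 0.76132
t = 4: p = 0.76132 + (+0.19392) = 0.95524
t = 6: p = 0.95524 + (-0.16236) = 0.79288
t = 8: p = 0.79288 + (+0.14716) = 0.94003
t = 10: p = 0.94003 + (-0.12848) = 0.81155
t = 12: p = 0.81155 + (+0.11743) = 0.92898
t = 14: p = 0.92898 + (-0.10449) = 0.82450

0.8245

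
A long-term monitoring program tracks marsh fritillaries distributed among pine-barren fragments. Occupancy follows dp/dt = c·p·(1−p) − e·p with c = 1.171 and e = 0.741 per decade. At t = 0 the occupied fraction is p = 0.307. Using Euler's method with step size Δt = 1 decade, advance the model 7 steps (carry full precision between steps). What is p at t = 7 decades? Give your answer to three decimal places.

Update rule: p ← p + [c·p·(1−p) − e·p]·Δt with Δt = 1.
t = 1: p = 0.30700 + (+0.02164) = 0.32864
t = 2: p = 0.32864 + (+0.01484) = 0.34349
t = 3: p = 0.34349 + (+0.00954) = 0.35303
t = 4: p = 0.35303 + (+0.00586) = 0.35889
t = 5: p = 0.35889 + (+0.00350) = 0.36238
t = 6: p = 0.36238 + (+0.00205) = 0.36443
t = 7: p = 0.36443 + (+0.00118) = 0.36562

0.366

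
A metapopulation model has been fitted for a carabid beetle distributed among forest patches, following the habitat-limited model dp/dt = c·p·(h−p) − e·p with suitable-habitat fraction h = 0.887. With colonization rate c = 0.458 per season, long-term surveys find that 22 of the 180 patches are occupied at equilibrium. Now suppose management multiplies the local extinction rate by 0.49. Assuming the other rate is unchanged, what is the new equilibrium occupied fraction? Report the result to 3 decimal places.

0.512

Observed p* = 22/180 = 0.12222.
Balance c(h−p*) = e gives e = 0.458×(0.887 − 0.12222) = 0.35027.
New p* = 0.887 − e/c = 0.887 − 0.17163/0.45800 = 0.51226.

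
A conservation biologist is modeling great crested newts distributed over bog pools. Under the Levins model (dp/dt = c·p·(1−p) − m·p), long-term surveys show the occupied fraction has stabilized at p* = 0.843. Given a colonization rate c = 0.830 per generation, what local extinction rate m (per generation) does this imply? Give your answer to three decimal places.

0.130

At equilibrium c(1−p*) = m.
m = 0.830 × (1 − 0.843) = 0.830 × 0.1570 = 0.1303.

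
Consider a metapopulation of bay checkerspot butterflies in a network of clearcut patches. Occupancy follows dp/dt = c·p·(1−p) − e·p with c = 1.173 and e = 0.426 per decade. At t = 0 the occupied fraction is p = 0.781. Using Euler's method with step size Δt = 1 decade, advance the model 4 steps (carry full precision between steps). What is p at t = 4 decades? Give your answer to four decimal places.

Update rule: p ← p + [c·p·(1−p) − e·p]·Δt with Δt = 1.
step 1: Δp = -0.13208, p = 0.64892
step 2: Δp = -0.00921, p = 0.63972
step 3: Δp = -0.00217, p = 0.63755
step 4: Δp = -0.00054, p = 0.63701

0.6370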